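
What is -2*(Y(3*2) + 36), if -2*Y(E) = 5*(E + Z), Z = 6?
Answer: -12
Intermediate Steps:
Y(E) = -15 - 5*E/2 (Y(E) = -5*(E + 6)/2 = -5*(6 + E)/2 = -(30 + 5*E)/2 = -15 - 5*E/2)
-2*(Y(3*2) + 36) = -2*((-15 - 15*2/2) + 36) = -2*((-15 - 5/2*6) + 36) = -2*((-15 - 15) + 36) = -2*(-30 + 36) = -2*6 = -12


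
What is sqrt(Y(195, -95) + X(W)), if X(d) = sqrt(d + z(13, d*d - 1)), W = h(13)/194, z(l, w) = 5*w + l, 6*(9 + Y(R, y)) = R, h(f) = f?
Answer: sqrt(884446 + 194*sqrt(304455))/194 ≈ 5.1327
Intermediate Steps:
Y(R, y) = -9 + R/6
z(l, w) = l + 5*w
W = 13/194 ≈ 0.067010
X(d) = sqrt(8 + d + 5*d**2) (X(d) = sqrt(d + (13 + 5*(d*d - 1))) = sqrt(d + (13 + 5*(d**2 - 1))) = sqrt(d + (13 + 5*(-1 + d**2))) = sqrt(d + (13 + (-5 + 5*d**2))) = sqrt(d + (8 + 5*d**2)) = sqrt(8 + d + 5*d**2))
sqrt(Y(195, -95) + X(W)) = sqrt((-9 + (1/6)*195) + sqrt(8 + 13/194 + 5*(13/194)**2)) = sqrt((-9 + 65/2) + sqrt(8 + 13/194 + 5*(169/37636))) = sqrt(47/2 + sqrt(8 + 13/194 + 845/37636)) = sqrt(47/2 + sqrt(304455/37636)) = sqrt(47/2 + sqrt(304455)/194)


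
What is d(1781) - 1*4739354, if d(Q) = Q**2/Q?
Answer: -4737573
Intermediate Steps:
d(Q) = Q
d(1781) - 1*4739354 = 1781 - 1*4739354 = 1781 - 4739354 = -4737573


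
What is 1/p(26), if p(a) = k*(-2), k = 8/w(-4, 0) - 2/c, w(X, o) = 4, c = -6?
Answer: -3/14 ≈ -0.21429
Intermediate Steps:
k = 7/3 (k = 8/4 - 2/(-6) = 8*(¼) - 2*(-⅙) = 2 + ⅓ = 7/3 ≈ 2.3333)
p(a) = -14/3 (p(a) = (7/3)*(-2) = -14/3)
1/p(26) = 1/(-14/3) = -3/14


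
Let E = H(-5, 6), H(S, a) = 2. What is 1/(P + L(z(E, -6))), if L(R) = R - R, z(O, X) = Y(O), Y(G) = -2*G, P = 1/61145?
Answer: 61145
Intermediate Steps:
E = 2
P = 1/61145 ≈ 1.6355e-5
z(O, X) = -2*O
L(R) = 0
1/(P + L(z(E, -6))) = 1/(1/61145 + 0) = 1/(1/61145) = 61145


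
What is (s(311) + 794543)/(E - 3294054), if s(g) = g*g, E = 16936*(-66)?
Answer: -148544/735305 ≈ -0.20202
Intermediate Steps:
E = -1117776
s(g) = g²
(s(311) + 794543)/(E - 3294054) = (311² + 794543)/(-1117776 - 3294054) = (96721 + 794543)/(-4411830) = 891264*(-1/4411830) = -148544/735305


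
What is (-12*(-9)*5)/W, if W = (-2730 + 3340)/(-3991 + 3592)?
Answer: -21546/61 ≈ -353.21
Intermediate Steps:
W = -610/399 (W = 610/(-399) = 610*(-1/399) = -610/399 ≈ -1.5288)
(-12*(-9)*5)/W = (-12*(-9)*5)/(-610/399) = (108*5)*(-399/610) = 540*(-399/610) = -21546/61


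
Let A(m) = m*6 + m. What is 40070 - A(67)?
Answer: 39601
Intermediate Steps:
A(m) = 7*m (A(m) = 6*m + m = 7*m)
40070 - A(67) = 40070 - 7*67 = 40070 - 1*469 = 40070 - 469 = 39601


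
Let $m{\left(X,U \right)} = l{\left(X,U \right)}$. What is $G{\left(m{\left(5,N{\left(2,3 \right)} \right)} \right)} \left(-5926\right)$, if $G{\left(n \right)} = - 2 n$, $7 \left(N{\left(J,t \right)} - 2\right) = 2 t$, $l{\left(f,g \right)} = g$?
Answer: $\frac{237040}{7} \approx 33863.0$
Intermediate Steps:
$N{\left(J,t \right)} = 2 + \frac{2 t}{7}$
$m{\left(X,U \right)} = U$
$G{\left(m{\left(5,N{\left(2,3 \right)} \right)} \right)} \left(-5926\right) = - 2 \left(2 + \frac{2}{7} \cdot 3\right) \left(-5926\right) = - 2 \left(2 + \frac{6}{7}\right) \left(-5926\right) = \left(-2\right) \frac{20}{7} \left(-5926\right) = \left(- \frac{40}{7}\right) \left(-5926\right) = \frac{237040}{7}$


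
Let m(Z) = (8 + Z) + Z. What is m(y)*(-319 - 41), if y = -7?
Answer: 2160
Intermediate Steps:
m(Z) = 8 + 2*Z
m(y)*(-319 - 41) = (8 + 2*(-7))*(-319 - 41) = (8 - 14)*(-360) = -6*(-360) = 2160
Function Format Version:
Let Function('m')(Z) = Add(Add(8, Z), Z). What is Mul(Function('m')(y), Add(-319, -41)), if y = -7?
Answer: 2160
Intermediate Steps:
Function('m')(Z) = Add(8, Mul(2, Z))
Mul(Function('m')(y), Add(-319, -41)) = Mul(Add(8, Mul(2, -7)), Add(-319, -41)) = Mul(Add(8, -14), -360) = Mul(-6, -360) = 2160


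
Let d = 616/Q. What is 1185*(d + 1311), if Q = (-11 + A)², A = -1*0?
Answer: 17155245/11 ≈ 1.5596e+6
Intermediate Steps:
A = 0
Q = 121 (Q = (-11 + 0)² = (-11)² = 121)
d = 56/11 (d = 616/121 = 616*(1/121) = 56/11 ≈ 5.0909)
1185*(d + 1311) = 1185*(56/11 + 1311) = 1185*(14477/11) = 17155245/11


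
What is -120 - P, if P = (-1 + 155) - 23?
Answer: -251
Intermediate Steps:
P = 131 (P = 154 - 23 = 131)
-120 - P = -120 - 1*131 = -120 - 131 = -251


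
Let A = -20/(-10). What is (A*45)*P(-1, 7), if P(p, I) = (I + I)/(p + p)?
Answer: -630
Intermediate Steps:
A = 2 (A = -20*(-⅒) = 2)
P(p, I) = I/p (P(p, I) = (2*I)/((2*p)) = (2*I)*(1/(2*p)) = I/p)
(A*45)*P(-1, 7) = (2*45)*(7/(-1)) = 90*(7*(-1)) = 90*(-7) = -630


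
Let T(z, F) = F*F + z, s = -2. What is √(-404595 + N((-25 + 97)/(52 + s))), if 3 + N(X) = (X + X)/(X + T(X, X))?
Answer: I*√748100627/43 ≈ 636.08*I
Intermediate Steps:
T(z, F) = z + F² (T(z, F) = F² + z = z + F²)
N(X) = -3 + 2*X/(X² + 2*X) (N(X) = -3 + (X + X)/(X + (X + X²)) = -3 + (2*X)/(X² + 2*X) = -3 + 2*X/(X² + 2*X))
√(-404595 + N((-25 + 97)/(52 + s))) = √(-404595 + (-4 - 3*(-25 + 97)/(52 - 2))/(2 + (-25 + 97)/(52 - 2))) = √(-404595 + (-4 - 216/50)/(2 + 72/50)) = √(-404595 + (-4 - 216/50)/(2 + 72*(1/50))) = √(-404595 + (-4 - 3*36/25)/(2 + 36/25)) = √(-404595 + (-4 - 108/25)/(86/25)) = √(-404595 + (25/86)*(-208/25)) = √(-404595 - 104/43) = √(-17397689/43) = I*√748100627/43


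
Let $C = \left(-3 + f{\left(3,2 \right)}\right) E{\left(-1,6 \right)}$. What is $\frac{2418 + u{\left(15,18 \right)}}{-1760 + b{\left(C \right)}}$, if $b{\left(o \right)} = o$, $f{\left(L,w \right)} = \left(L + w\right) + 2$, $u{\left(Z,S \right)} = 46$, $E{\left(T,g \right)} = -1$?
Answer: $- \frac{88}{63} \approx -1.3968$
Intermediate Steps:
$f{\left(L,w \right)} = 2 + L + w$
$C = -4$ ($C = \left(-3 + \left(2 + 3 + 2\right)\right) \left(-1\right) = \left(-3 + 7\right) \left(-1\right) = 4 \left(-1\right) = -4$)
$\frac{2418 + u{\left(15,18 \right)}}{-1760 + b{\left(C \right)}} = \frac{2418 + 46}{-1760 - 4} = \frac{2464}{-1764} = 2464 \left(- \frac{1}{1764}\right) = - \frac{88}{63}$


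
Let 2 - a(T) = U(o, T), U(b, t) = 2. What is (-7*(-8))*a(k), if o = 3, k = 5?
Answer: 0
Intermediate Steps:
a(T) = 0 (a(T) = 2 - 1*2 = 2 - 2 = 0)
(-7*(-8))*a(k) = -7*(-8)*0 = 56*0 = 0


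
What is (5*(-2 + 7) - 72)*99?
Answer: -4653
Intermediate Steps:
(5*(-2 + 7) - 72)*99 = (5*5 - 72)*99 = (25 - 72)*99 = -47*99 = -4653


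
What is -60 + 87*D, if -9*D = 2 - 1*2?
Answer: -60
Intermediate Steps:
D = 0 (D = -(2 - 1*2)/9 = -(2 - 2)/9 = -1/9*0 = 0)
-60 + 87*D = -60 + 87*0 = -60 + 0 = -60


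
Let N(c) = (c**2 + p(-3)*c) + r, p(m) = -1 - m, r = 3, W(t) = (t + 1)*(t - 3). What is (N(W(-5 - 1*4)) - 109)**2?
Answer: 86527204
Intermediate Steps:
W(t) = (1 + t)*(-3 + t)
N(c) = 3 + c**2 + 2*c (N(c) = (c**2 + (-1 - 1*(-3))*c) + 3 = (c**2 + (-1 + 3)*c) + 3 = (c**2 + 2*c) + 3 = 3 + c**2 + 2*c)
(N(W(-5 - 1*4)) - 109)**2 = ((3 + (-3 + (-5 - 1*4)**2 - 2*(-5 - 1*4))**2 + 2*(-3 + (-5 - 1*4)**2 - 2*(-5 - 1*4))) - 109)**2 = ((3 + (-3 + (-5 - 4)**2 - 2*(-5 - 4))**2 + 2*(-3 + (-5 - 4)**2 - 2*(-5 - 4))) - 109)**2 = ((3 + (-3 + (-9)**2 - 2*(-9))**2 + 2*(-3 + (-9)**2 - 2*(-9))) - 109)**2 = ((3 + (-3 + 81 + 18)**2 + 2*(-3 + 81 + 18)) - 109)**2 = ((3 + 96**2 + 2*96) - 109)**2 = ((3 + 9216 + 192) - 109)**2 = (9411 - 109)**2 = 9302**2 = 86527204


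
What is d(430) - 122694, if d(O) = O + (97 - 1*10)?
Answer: -122177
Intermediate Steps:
d(O) = 87 + O (d(O) = O + (97 - 10) = O + 87 = 87 + O)
d(430) - 122694 = (87 + 430) - 122694 = 517 - 122694 = -122177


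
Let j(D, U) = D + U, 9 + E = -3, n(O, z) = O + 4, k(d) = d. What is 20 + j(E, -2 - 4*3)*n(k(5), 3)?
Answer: -214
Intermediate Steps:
n(O, z) = 4 + O
E = -12 (E = -9 - 3 = -12)
20 + j(E, -2 - 4*3)*n(k(5), 3) = 20 + (-12 + (-2 - 4*3))*(4 + 5) = 20 + (-12 + (-2 - 12))*9 = 20 + (-12 - 14)*9 = 20 - 26*9 = 20 - 234 = -214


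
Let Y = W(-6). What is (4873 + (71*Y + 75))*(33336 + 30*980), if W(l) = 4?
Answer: 328234752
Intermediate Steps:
Y = 4
(4873 + (71*Y + 75))*(33336 + 30*980) = (4873 + (71*4 + 75))*(33336 + 30*980) = (4873 + (284 + 75))*(33336 + 29400) = (4873 + 359)*62736 = 5232*62736 = 328234752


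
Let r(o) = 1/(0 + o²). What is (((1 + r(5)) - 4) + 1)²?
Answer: 2401/625 ≈ 3.8416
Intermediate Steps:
r(o) = o⁻² (r(o) = 1/(o²) = o⁻²)
(((1 + r(5)) - 4) + 1)² = (((1 + 5⁻²) - 4) + 1)² = (((1 + 1/25) - 4) + 1)² = ((26/25 - 4) + 1)² = (-74/25 + 1)² = (-49/25)² = 2401/625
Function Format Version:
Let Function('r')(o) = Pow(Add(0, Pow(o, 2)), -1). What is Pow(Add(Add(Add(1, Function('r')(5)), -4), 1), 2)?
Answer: Rational(2401, 625) ≈ 3.8416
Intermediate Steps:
Function('r')(o) = Pow(o, -2) (Function('r')(o) = Pow(Pow(o, 2), -1) = Pow(o, -2))
Pow(Add(Add(Add(1, Function('r')(5)), -4), 1), 2) = Pow(Add(Add(Add(1, Pow(5, -2)), -4), 1), 2) = Pow(Add(Add(Add(1, Rational(1, 25)), -4), 1), 2) = Pow(Add(Add(Rational(26, 25), -4), 1), 2) = Pow(Add(Rational(-74, 25), 1), 2) = Pow(Rational(-49, 25), 2) = Rational(2401, 625)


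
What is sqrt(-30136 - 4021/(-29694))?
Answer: I*sqrt(542281743978)/4242 ≈ 173.6*I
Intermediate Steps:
sqrt(-30136 - 4021/(-29694)) = sqrt(-30136 - 4021*(-1/29694)) = sqrt(-30136 + 4021/29694) = sqrt(-894854363/29694) = I*sqrt(542281743978)/4242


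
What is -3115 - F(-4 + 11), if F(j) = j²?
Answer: -3164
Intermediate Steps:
-3115 - F(-4 + 11) = -3115 - (-4 + 11)² = -3115 - 1*7² = -3115 - 1*49 = -3115 - 49 = -3164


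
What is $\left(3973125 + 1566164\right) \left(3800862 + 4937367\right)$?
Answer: $48403575779181$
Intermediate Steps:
$\left(3973125 + 1566164\right) \left(3800862 + 4937367\right) = 5539289 \cdot 8738229 = 48403575779181$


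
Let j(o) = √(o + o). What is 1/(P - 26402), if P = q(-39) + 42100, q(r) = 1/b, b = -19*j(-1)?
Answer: 11333956/177920441289 - 19*I*√2/177920441289 ≈ 6.3702e-5 - 1.5102e-10*I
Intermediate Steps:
j(o) = √2*√o (j(o) = √(2*o) = √2*√o)
b = -19*I*√2 (b = -19*√2*√(-1) = -19*√2*I = -19*I*√2 ≈ -26.87*I)
q(r) = I*√2/38 (q(r) = 1/(-19*I*√2) = I*√2/38)
P = 42100 + I*√2/38 (P = I*√2/38 + 42100 = 42100 + I*√2/38 ≈ 42100.0 + 0.037216*I)
1/(P - 26402) = 1/((42100 + I*√2/38) - 26402) = 1/(15698 + I*√2/38)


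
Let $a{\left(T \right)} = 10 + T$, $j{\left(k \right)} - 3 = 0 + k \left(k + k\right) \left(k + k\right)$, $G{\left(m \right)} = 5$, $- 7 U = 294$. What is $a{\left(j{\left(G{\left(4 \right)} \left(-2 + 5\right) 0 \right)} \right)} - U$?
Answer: $55$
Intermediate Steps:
$U = -42$ ($U = \left(- \frac{1}{7}\right) 294 = -42$)
$j{\left(k \right)} = 3 + 4 k^{3}$ ($j{\left(k \right)} = 3 + \left(0 + k \left(k + k\right) \left(k + k\right)\right) = 3 + \left(0 + k 2 k 2 k\right) = 3 + \left(0 + k 4 k^{2}\right) = 3 + \left(0 + 4 k^{3}\right) = 3 + 4 k^{3}$)
$a{\left(j{\left(G{\left(4 \right)} \left(-2 + 5\right) 0 \right)} \right)} - U = \left(10 + \left(3 + 4 \left(5 \left(-2 + 5\right) 0\right)^{3}\right)\right) - -42 = \left(10 + \left(3 + 4 \left(5 \cdot 3 \cdot 0\right)^{3}\right)\right) + 42 = \left(10 + \left(3 + 4 \left(5 \cdot 0\right)^{3}\right)\right) + 42 = \left(10 + \left(3 + 4 \cdot 0^{3}\right)\right) + 42 = \left(10 + \left(3 + 4 \cdot 0\right)\right) + 42 = \left(10 + \left(3 + 0\right)\right) + 42 = \left(10 + 3\right) + 42 = 13 + 42 = 55$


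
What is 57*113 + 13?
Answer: 6454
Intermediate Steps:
57*113 + 13 = 6441 + 13 = 6454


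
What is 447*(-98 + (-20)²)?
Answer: 134994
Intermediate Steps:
447*(-98 + (-20)²) = 447*(-98 + 400) = 447*302 = 134994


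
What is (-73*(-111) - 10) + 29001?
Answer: 37094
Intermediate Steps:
(-73*(-111) - 10) + 29001 = (8103 - 10) + 29001 = 8093 + 29001 = 37094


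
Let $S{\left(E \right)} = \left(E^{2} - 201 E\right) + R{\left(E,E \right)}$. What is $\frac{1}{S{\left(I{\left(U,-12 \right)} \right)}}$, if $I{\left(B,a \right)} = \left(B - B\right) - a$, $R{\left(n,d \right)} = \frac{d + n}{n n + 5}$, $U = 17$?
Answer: $- \frac{149}{337908} \approx -0.00044095$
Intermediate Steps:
$R{\left(n,d \right)} = \frac{d + n}{5 + n^{2}}$ ($R{\left(n,d \right)} = \frac{d + n}{n^{2} + 5} = \frac{d + n}{5 + n^{2}}$)
$I{\left(B,a \right)} = - a$ ($I{\left(B,a \right)} = 0 - a = - a$)
$S{\left(E \right)} = E^{2} - 201 E + \frac{2 E}{5 + E^{2}}$ ($S{\left(E \right)} = \left(E^{2} - 201 E\right) + \frac{E + E}{5 + E^{2}} = \left(E^{2} - 201 E\right) + \frac{2 E}{5 + E^{2}} = E^{2} - 201 E + \frac{2 E}{5 + E^{2}}$)
$\frac{1}{S{\left(I{\left(U,-12 \right)} \right)}} = \frac{1}{\left(-1\right) \left(-12\right) \frac{1}{5 + \left(\left(-1\right) \left(-12\right)\right)^{2}} \left(2 + \left(-201 - -12\right) \left(5 + \left(\left(-1\right) \left(-12\right)\right)^{2}\right)\right)} = \frac{1}{12 \frac{1}{5 + 12^{2}} \left(2 + \left(-201 + 12\right) \left(5 + 12^{2}\right)\right)} = \frac{1}{12 \frac{1}{5 + 144} \left(2 - 189 \left(5 + 144\right)\right)} = \frac{1}{12 \cdot \frac{1}{149} \left(2 - 28161\right)} = \frac{1}{12 \cdot \frac{1}{149} \left(-28159\right)} = \frac{1}{- \frac{337908}{149}} = - \frac{149}{337908}$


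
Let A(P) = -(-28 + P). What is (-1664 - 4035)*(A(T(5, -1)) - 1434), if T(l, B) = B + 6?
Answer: 8041289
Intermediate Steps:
T(l, B) = 6 + B
A(P) = 28 - P
(-1664 - 4035)*(A(T(5, -1)) - 1434) = (-1664 - 4035)*((28 - (6 - 1)) - 1434) = -5699*((28 - 1*5) - 1434) = -5699*((28 - 5) - 1434) = -5699*(23 - 1434) = -5699*(-1411) = 8041289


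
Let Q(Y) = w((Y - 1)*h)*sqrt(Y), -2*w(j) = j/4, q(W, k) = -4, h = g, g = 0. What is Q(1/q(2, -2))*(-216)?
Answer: 0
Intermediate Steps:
h = 0
w(j) = -j/8 (w(j) = -j/(2*4) = -j/8)
Q(Y) = 0 (Q(Y) = (-(Y - 1)*0/8)*sqrt(Y) = (-(-1 + Y)*0/8)*sqrt(Y) = (-1/8*0)*sqrt(Y) = 0*sqrt(Y) = 0)
Q(1/q(2, -2))*(-216) = 0*(-216) = 0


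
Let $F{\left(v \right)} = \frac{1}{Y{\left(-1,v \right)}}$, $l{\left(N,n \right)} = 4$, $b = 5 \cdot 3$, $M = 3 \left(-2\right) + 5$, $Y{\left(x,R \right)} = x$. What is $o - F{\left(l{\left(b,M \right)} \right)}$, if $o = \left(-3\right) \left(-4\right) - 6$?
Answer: $7$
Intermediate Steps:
$M = -1$ ($M = -6 + 5 = -1$)
$b = 15$
$o = 6$ ($o = 12 - 6 = 6$)
$F{\left(v \right)} = -1$ ($F{\left(v \right)} = \frac{1}{-1} = -1$)
$o - F{\left(l{\left(b,M \right)} \right)} = 6 - -1 = 6 + 1 = 7$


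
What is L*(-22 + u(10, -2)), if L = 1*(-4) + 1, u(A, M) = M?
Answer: 72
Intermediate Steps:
L = -3 (L = -4 + 1 = -3)
L*(-22 + u(10, -2)) = -3*(-22 - 2) = -3*(-24) = 72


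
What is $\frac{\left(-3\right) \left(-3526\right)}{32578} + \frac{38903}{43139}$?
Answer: $\frac{4814822}{3925649} \approx 1.2265$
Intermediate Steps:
$\frac{\left(-3\right) \left(-3526\right)}{32578} + \frac{38903}{43139} = 10578 \cdot \frac{1}{32578} + 38903 \cdot \frac{1}{43139} = \frac{5289}{16289} + \frac{38903}{43139} = \frac{4814822}{3925649}$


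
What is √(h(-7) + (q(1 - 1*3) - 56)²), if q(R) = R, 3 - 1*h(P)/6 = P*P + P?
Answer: √3130 ≈ 55.946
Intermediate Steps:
h(P) = 18 - 6*P - 6*P² (h(P) = 18 - 6*(P*P + P) = 18 - 6*(P² + P) = 18 - 6*(P + P²) = 18 + (-6*P - 6*P²) = 18 - 6*P - 6*P²)
√(h(-7) + (q(1 - 1*3) - 56)²) = √((18 - 6*(-7) - 6*(-7)²) + ((1 - 1*3) - 56)²) = √((18 + 42 - 6*49) + ((1 - 3) - 56)²) = √((18 + 42 - 294) + (-2 - 56)²) = √(-234 + (-58)²) = √(-234 + 3364) = √3130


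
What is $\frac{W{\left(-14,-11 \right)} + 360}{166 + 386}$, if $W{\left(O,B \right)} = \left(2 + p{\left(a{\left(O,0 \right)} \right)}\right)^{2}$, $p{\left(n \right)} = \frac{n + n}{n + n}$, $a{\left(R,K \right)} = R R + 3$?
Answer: $\frac{123}{184} \approx 0.66848$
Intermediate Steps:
$a{\left(R,K \right)} = 3 + R^{2}$ ($a{\left(R,K \right)} = R^{2} + 3 = 3 + R^{2}$)
$p{\left(n \right)} = 1$ ($p{\left(n \right)} = \frac{2 n}{2 n} = 2 n \frac{1}{2 n} = 1$)
$W{\left(O,B \right)} = 9$ ($W{\left(O,B \right)} = \left(2 + 1\right)^{2} = 3^{2} = 9$)
$\frac{W{\left(-14,-11 \right)} + 360}{166 + 386} = \frac{9 + 360}{166 + 386} = \frac{369}{552} = 369 \cdot \frac{1}{552} = \frac{123}{184}$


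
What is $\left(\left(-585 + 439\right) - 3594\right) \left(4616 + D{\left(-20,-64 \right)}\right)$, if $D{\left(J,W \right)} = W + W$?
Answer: $-16785120$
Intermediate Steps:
$D{\left(J,W \right)} = 2 W$
$\left(\left(-585 + 439\right) - 3594\right) \left(4616 + D{\left(-20,-64 \right)}\right) = \left(\left(-585 + 439\right) - 3594\right) \left(4616 + 2 \left(-64\right)\right) = \left(-146 - 3594\right) \left(4616 - 128\right) = \left(-3740\right) 4488 = -16785120$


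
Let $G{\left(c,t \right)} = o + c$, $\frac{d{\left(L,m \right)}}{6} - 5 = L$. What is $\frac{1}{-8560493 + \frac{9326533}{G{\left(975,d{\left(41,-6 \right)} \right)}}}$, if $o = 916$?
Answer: $- \frac{1891}{16178565730} \approx -1.1688 \cdot 10^{-7}$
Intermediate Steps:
$d{\left(L,m \right)} = 30 + 6 L$
$G{\left(c,t \right)} = 916 + c$
$\frac{1}{-8560493 + \frac{9326533}{G{\left(975,d{\left(41,-6 \right)} \right)}}} = \frac{1}{-8560493 + \frac{9326533}{916 + 975}} = \frac{1}{-8560493 + \frac{9326533}{1891}} = \frac{1}{- \frac{16178565730}{1891}} = - \frac{1891}{16178565730}$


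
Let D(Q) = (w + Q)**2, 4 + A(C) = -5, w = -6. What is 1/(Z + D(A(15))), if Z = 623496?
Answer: 1/623721 ≈ 1.6033e-6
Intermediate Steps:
A(C) = -9 (A(C) = -4 - 5 = -9)
D(Q) = (-6 + Q)**2
1/(Z + D(A(15))) = 1/(623496 + (-6 - 9)**2) = 1/(623496 + (-15)**2) = 1/(623496 + 225) = 1/623721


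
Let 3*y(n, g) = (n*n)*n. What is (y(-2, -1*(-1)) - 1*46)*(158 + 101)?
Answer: -37814/3 ≈ -12605.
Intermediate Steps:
y(n, g) = n**3/3 (y(n, g) = ((n*n)*n)/3 = (n**2*n)/3 = n**3/3)
(y(-2, -1*(-1)) - 1*46)*(158 + 101) = ((1/3)*(-2)**3 - 1*46)*(158 + 101) = ((1/3)*(-8) - 46)*259 = (-8/3 - 46)*259 = -146/3*259 = -37814/3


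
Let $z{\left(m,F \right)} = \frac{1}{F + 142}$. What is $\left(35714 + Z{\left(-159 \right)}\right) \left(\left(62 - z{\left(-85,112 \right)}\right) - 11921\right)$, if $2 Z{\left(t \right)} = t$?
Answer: $- \frac{214675555303}{508} \approx -4.2259 \cdot 10^{8}$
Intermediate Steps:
$Z{\left(t \right)} = \frac{t}{2}$
$z{\left(m,F \right)} = \frac{1}{142 + F}$
$\left(35714 + Z{\left(-159 \right)}\right) \left(\left(62 - z{\left(-85,112 \right)}\right) - 11921\right) = \left(35714 + \frac{1}{2} \left(-159\right)\right) \left(\left(62 - \frac{1}{142 + 112}\right) - 11921\right) = \left(35714 - \frac{159}{2}\right) \left(\left(62 - \frac{1}{254}\right) - 11921\right) = \frac{71269 \left(\left(62 - \frac{1}{254}\right) - 11921\right)}{2} = \frac{71269 \left(\frac{15747}{254} - 11921\right)}{2} = \frac{71269}{2} \left(- \frac{3012187}{254}\right) = - \frac{214675555303}{508}$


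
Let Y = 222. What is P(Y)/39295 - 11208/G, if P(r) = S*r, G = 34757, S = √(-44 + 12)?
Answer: -11208/34757 + 888*I*√2/39295 ≈ -0.32247 + 0.031959*I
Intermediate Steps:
S = 4*I*√2 (S = √(-32) = 4*I*√2 ≈ 5.6569*I)
P(r) = 4*I*r*√2 (P(r) = (4*I*√2)*r = 4*I*r*√2)
P(Y)/39295 - 11208/G = (4*I*222*√2)/39295 - 11208/34757 = (888*I*√2)*(1/39295) - 11208*1/34757 = 888*I*√2/39295 - 11208/34757 = -11208/34757 + 888*I*√2/39295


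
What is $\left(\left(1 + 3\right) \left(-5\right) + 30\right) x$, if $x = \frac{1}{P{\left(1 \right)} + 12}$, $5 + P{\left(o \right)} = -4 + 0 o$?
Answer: $\frac{10}{3} \approx 3.3333$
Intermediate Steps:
$P{\left(o \right)} = -9$ ($P{\left(o \right)} = -5 - \left(4 + 0 o\right) = -5 + \left(-4 + 0\right) = -5 - 4 = -9$)
$x = \frac{1}{3}$ ($x = \frac{1}{-9 + 12} = \frac{1}{3} \approx 0.33333$)
$\left(\left(1 + 3\right) \left(-5\right) + 30\right) x = \left(\left(1 + 3\right) \left(-5\right) + 30\right) \frac{1}{3} = \left(4 \left(-5\right) + 30\right) \frac{1}{3} = \left(-20 + 30\right) \frac{1}{3} = 10 \cdot \frac{1}{3} = \frac{10}{3}$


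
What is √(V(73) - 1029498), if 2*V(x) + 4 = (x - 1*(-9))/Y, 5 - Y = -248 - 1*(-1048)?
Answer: I*√650669770095/795 ≈ 1014.6*I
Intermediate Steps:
Y = -795 (Y = 5 - (-248 - 1*(-1048)) = 5 - (-248 + 1048) = 5 - 1*800 = 5 - 800 = -795)
V(x) = -1063/530 - x/1590 (V(x) = -2 + ((x - 1*(-9))/(-795))/2 = -2 + ((x + 9)*(-1/795))/2 = -2 + ((9 + x)*(-1/795))/2 = -2 + (-3/265 - x/795)/2 = -2 + (-3/530 - x/1590) = -1063/530 - x/1590)
√(V(73) - 1029498) = √((-1063/530 - 1/1590*73) - 1029498) = √((-1063/530 - 73/1590) - 1029498) = √(-1631/795 - 1029498) = √(-818452541/795) = I*√650669770095/795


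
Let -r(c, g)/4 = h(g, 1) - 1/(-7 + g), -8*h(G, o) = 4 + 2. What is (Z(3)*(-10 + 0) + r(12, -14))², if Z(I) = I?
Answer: 326041/441 ≈ 739.32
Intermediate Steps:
h(G, o) = -¾ (h(G, o) = -(4 + 2)/8 = -⅛*6 = -¾)
r(c, g) = 3 + 4/(-7 + g) (r(c, g) = -4*(-¾ - 1/(-7 + g)) = 3 + 4/(-7 + g))
(Z(3)*(-10 + 0) + r(12, -14))² = (3*(-10 + 0) + (-17 + 3*(-14))/(-7 - 14))² = (3*(-10) + (-17 - 42)/(-21))² = (-30 - 1/21*(-59))² = (-30 + 59/21)² = (-571/21)² = 326041/441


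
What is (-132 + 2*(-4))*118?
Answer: -16520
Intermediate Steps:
(-132 + 2*(-4))*118 = (-132 - 8)*118 = -140*118 = -16520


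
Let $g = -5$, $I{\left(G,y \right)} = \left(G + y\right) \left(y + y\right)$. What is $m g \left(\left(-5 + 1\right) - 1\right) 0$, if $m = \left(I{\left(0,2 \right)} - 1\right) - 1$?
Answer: $0$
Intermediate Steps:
$I{\left(G,y \right)} = 2 y \left(G + y\right)$ ($I{\left(G,y \right)} = \left(G + y\right) 2 y = 2 y \left(G + y\right)$)
$m = 6$ ($m = \left(2 \cdot 2 \left(0 + 2\right) - 1\right) - 1 = \left(2 \cdot 2 \cdot 2 - 1\right) - 1 = \left(8 - 1\right) - 1 = 7 - 1 = 6$)
$m g \left(\left(-5 + 1\right) - 1\right) 0 = 6 - 5 \left(\left(-5 + 1\right) - 1\right) 0 = 6 - 5 \left(-4 - 1\right) 0 = 6 \left(-5\right) \left(-5\right) 0 = 6 \cdot 25 \cdot 0 = 6 \cdot 0 = 0$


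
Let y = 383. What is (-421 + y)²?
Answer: 1444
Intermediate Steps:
(-421 + y)² = (-421 + 383)² = (-38)² = 1444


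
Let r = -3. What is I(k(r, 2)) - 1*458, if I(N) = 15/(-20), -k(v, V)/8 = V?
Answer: -1835/4 ≈ -458.75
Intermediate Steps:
k(v, V) = -8*V
I(N) = -¾ (I(N) = 15*(-1/20) = -¾)
I(k(r, 2)) - 1*458 = -¾ - 1*458 = -¾ - 458 = -1835/4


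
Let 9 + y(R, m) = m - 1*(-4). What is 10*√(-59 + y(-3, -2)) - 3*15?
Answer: -45 + 10*I*√66 ≈ -45.0 + 81.24*I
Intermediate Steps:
y(R, m) = -5 + m (y(R, m) = -9 + (m - 1*(-4)) = -9 + (m + 4) = -9 + (4 + m) = -5 + m)
10*√(-59 + y(-3, -2)) - 3*15 = 10*√(-59 + (-5 - 2)) - 3*15 = 10*√(-59 - 7) - 45 = 10*√(-66) - 45 = 10*(I*√66) - 45 = 10*I*√66 - 45 = -45 + 10*I*√66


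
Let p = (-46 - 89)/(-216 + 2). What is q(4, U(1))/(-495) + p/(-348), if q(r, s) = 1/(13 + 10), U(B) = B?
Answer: -537149/282621240 ≈ -0.0019006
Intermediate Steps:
q(r, s) = 1/23
p = 135/214 (p = -135/(-214) = -135*(-1/214) = 135/214 ≈ 0.63084)
q(4, U(1))/(-495) + p/(-348) = (1/23)/(-495) + (135/214)/(-348) = (1/23)*(-1/495) + (135/214)*(-1/348) = -1/11385 - 45/24824 = -537149/282621240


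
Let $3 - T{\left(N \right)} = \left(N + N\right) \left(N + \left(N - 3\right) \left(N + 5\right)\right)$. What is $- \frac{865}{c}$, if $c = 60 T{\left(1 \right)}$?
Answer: $- \frac{173}{300} \approx -0.57667$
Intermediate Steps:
$T{\left(N \right)} = 3 - 2 N \left(N + \left(-3 + N\right) \left(5 + N\right)\right)$ ($T{\left(N \right)} = 3 - \left(N + N\right) \left(N + \left(N - 3\right) \left(N + 5\right)\right) = 3 - 2 N \left(N + \left(N - 3\right) \left(5 + N\right)\right) = 3 - 2 N \left(N + \left(-3 + N\right) \left(5 + N\right)\right)$)
$c = 1500$ ($c = 60 \left(3 - 6 \cdot 1^{2} - 2 \cdot 1^{3} + 30 \cdot 1\right) = 60 \left(3 - 6 - 2 + 30\right) = 60 \cdot 25 = 1500$)
$- \frac{865}{c} = - \frac{865}{1500} = \left(-865\right) \frac{1}{1500} = - \frac{173}{300}$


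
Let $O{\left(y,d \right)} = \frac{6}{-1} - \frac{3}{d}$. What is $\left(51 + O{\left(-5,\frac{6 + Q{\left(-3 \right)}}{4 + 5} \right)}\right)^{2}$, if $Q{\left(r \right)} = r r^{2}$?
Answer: $\frac{104976}{49} \approx 2142.4$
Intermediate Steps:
$Q{\left(r \right)} = r^{3}$
$O{\left(y,d \right)} = -6 - \frac{3}{d}$ ($O{\left(y,d \right)} = 6 \left(-1\right) - \frac{3}{d} = -6 - \frac{3}{d}$)
$\left(51 + O{\left(-5,\frac{6 + Q{\left(-3 \right)}}{4 + 5} \right)}\right)^{2} = \left(51 - \left(6 + \frac{3}{\left(6 + \left(-3\right)^{3}\right) \frac{1}{4 + 5}}\right)\right)^{2} = \left(51 - \left(6 + \frac{3}{\left(6 - 27\right) \frac{1}{9}}\right)\right)^{2} = \left(51 - \left(6 + \frac{3}{\left(-21\right) \frac{1}{9}}\right)\right)^{2} = \left(51 - \left(6 + \frac{3}{- \frac{7}{3}}\right)\right)^{2} = \left(51 - \frac{33}{7}\right)^{2} = \left(\frac{324}{7}\right)^{2} = \frac{104976}{49}$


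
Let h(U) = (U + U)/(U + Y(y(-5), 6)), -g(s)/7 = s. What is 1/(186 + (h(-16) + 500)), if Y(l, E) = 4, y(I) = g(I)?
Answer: 3/2066 ≈ 0.0014521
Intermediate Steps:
g(s) = -7*s
y(I) = -7*I
h(U) = 2*U/(4 + U) (h(U) = (U + U)/(U + 4) = (2*U)/(4 + U) = 2*U/(4 + U))
1/(186 + (h(-16) + 500)) = 1/(186 + (2*(-16)/(4 - 16) + 500)) = 1/(186 + (2*(-16)/(-12) + 500)) = 1/(186 + (2*(-16)*(-1/12) + 500)) = 1/(186 + (8/3 + 500)) = 1/(186 + 1508/3) = 1/(2066/3) = 3/2066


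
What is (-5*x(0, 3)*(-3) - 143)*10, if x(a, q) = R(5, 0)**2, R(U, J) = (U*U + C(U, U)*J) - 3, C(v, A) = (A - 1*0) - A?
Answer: 71170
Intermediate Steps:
C(v, A) = 0 (C(v, A) = (A + 0) - A = A - A = 0)
R(U, J) = -3 + U**2 (R(U, J) = (U*U + 0*J) - 3 = (U**2 + 0) - 3 = U**2 - 3 = -3 + U**2)
x(a, q) = 484 (x(a, q) = (-3 + 5**2)**2 = (-3 + 25)**2 = 22**2 = 484)
(-5*x(0, 3)*(-3) - 143)*10 = (-5*484*(-3) - 143)*10 = (-2420*(-3) - 143)*10 = (7260 - 143)*10 = 7117*10 = 71170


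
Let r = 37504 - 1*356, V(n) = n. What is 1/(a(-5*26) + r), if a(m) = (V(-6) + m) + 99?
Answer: 1/37111 ≈ 2.6946e-5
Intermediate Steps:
r = 37148 (r = 37504 - 356 = 37148)
a(m) = 93 + m (a(m) = (-6 + m) + 99 = 93 + m)
1/(a(-5*26) + r) = 1/((93 - 5*26) + 37148) = 1/((93 - 130) + 37148) = 1/(-37 + 37148) = 1/37111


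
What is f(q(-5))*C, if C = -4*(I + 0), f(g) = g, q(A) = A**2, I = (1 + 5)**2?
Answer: -3600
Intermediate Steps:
I = 36 (I = 6**2 = 36)
C = -144 (C = -4*(36 + 0) = -4*36 = -144)
f(q(-5))*C = (-5)**2*(-144) = 25*(-144) = -3600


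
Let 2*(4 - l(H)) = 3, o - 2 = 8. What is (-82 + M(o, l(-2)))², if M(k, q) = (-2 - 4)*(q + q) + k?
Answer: 10404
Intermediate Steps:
o = 10 (o = 2 + 8 = 10)
l(H) = 5/2 (l(H) = 4 - ½*3 = 4 - 3/2 = 5/2)
M(k, q) = k - 12*q (M(k, q) = -12*q + k = k - 12*q)
(-82 + M(o, l(-2)))² = (-82 + (10 - 12*5/2))² = (-82 + (10 - 30))² = (-82 - 20)² = (-102)² = 10404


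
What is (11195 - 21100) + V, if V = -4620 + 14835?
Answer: 310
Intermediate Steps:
V = 10215
(11195 - 21100) + V = (11195 - 21100) + 10215 = -9905 + 10215 = 310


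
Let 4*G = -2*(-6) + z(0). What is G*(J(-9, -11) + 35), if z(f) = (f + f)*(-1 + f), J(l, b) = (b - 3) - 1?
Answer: 60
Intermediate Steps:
J(l, b) = -4 + b (J(l, b) = (-3 + b) - 1 = -4 + b)
z(f) = 2*f*(-1 + f) (z(f) = (2*f)*(-1 + f) = 2*f*(-1 + f))
G = 3 (G = (-2*(-6) + 2*0*(-1 + 0))/4 = (12 + 2*0*(-1))/4 = (12 + 0)/4 = (¼)*12 = 3)
G*(J(-9, -11) + 35) = 3*((-4 - 11) + 35) = 3*(-15 + 35) = 3*20 = 60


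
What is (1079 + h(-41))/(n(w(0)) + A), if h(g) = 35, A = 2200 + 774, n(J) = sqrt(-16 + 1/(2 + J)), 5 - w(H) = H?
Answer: 23191252/61912843 - 1114*I*sqrt(777)/61912843 ≈ 0.37458 - 0.00050155*I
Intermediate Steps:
w(H) = 5 - H
A = 2974
(1079 + h(-41))/(n(w(0)) + A) = (1079 + 35)/(sqrt((-31 - 16*(5 - 1*0))/(2 + (5 - 1*0))) + 2974) = 1114/(sqrt((-31 - 16*(5 + 0))/(2 + (5 + 0))) + 2974) = 1114/(sqrt((-31 - 16*5)/(2 + 5)) + 2974) = 1114/(sqrt((-31 - 80)/7) + 2974) = 1114/(sqrt((1/7)*(-111)) + 2974) = 1114/(sqrt(-111/7) + 2974) = 1114/(I*sqrt(777)/7 + 2974) = 1114/(2974 + I*sqrt(777)/7)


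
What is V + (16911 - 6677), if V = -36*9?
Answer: 9910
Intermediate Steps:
V = -324
V + (16911 - 6677) = -324 + (16911 - 6677) = -324 + 10234 = 9910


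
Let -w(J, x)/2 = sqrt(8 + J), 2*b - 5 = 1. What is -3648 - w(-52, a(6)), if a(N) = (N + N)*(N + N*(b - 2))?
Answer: -3648 + 4*I*sqrt(11) ≈ -3648.0 + 13.266*I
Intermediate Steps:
b = 3 (b = 5/2 + (1/2)*1 = 5/2 + 1/2 = 3)
a(N) = 4*N**2 (a(N) = (N + N)*(N + N*(3 - 2)) = (2*N)*(N + N*1) = (2*N)*(N + N) = (2*N)*(2*N) = 4*N**2)
w(J, x) = -2*sqrt(8 + J)
-3648 - w(-52, a(6)) = -3648 - (-2)*sqrt(8 - 52) = -3648 - (-2)*sqrt(-44) = -3648 - (-2)*2*I*sqrt(11) = -3648 - (-4)*I*sqrt(11) = -3648 + 4*I*sqrt(11)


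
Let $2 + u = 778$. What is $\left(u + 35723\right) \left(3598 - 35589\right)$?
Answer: $-1167639509$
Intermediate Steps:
$u = 776$ ($u = -2 + 778 = 776$)
$\left(u + 35723\right) \left(3598 - 35589\right) = \left(776 + 35723\right) \left(3598 - 35589\right) = 36499 \left(-31991\right) = -1167639509$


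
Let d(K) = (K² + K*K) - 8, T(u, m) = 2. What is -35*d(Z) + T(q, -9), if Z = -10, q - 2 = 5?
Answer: -6718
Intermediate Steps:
q = 7 (q = 2 + 5 = 7)
d(K) = -8 + 2*K² (d(K) = (K² + K²) - 8 = 2*K² - 8 = -8 + 2*K²)
-35*d(Z) + T(q, -9) = -35*(-8 + 2*(-10)²) + 2 = -35*(-8 + 2*100) + 2 = -35*(-8 + 200) + 2 = -35*192 + 2 = -6720 + 2 = -6718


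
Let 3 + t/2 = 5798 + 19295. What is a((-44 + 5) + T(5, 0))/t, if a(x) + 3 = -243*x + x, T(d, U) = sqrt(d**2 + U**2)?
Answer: 1645/10036 ≈ 0.16391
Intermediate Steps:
T(d, U) = sqrt(U**2 + d**2)
t = 50180 (t = -6 + 2*(5798 + 19295) = -6 + 2*25093 = -6 + 50186 = 50180)
a(x) = -3 - 242*x (a(x) = -3 + (-243*x + x) = -3 - 242*x)
a((-44 + 5) + T(5, 0))/t = (-3 - 242*((-44 + 5) + sqrt(0**2 + 5**2)))/50180 = (-3 - 242*(-39 + sqrt(0 + 25)))*(1/50180) = (-3 - 242*(-39 + sqrt(25)))*(1/50180) = (-3 - 242*(-39 + 5))*(1/50180) = (-3 - 242*(-34))*(1/50180) = (-3 + 8228)*(1/50180) = 8225*(1/50180) = 1645/10036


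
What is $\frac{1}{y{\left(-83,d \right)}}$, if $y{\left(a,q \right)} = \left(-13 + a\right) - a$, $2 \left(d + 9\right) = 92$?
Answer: $- \frac{1}{13} \approx -0.076923$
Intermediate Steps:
$d = 37$ ($d = -9 + \frac{1}{2} \cdot 92 = -9 + 46 = 37$)
$y{\left(a,q \right)} = -13$
$\frac{1}{y{\left(-83,d \right)}} = \frac{1}{-13} = - \frac{1}{13}$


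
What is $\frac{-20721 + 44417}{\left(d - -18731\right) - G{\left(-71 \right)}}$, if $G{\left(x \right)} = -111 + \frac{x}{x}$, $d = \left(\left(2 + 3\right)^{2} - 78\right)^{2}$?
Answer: $\frac{11848}{10825} \approx 1.0945$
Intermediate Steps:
$d = 2809$ ($d = \left(5^{2} - 78\right)^{2} = \left(25 - 78\right)^{2} = \left(-53\right)^{2} = 2809$)
$G{\left(x \right)} = -110$ ($G{\left(x \right)} = -111 + 1 = -110$)
$\frac{-20721 + 44417}{\left(d - -18731\right) - G{\left(-71 \right)}} = \frac{-20721 + 44417}{\left(2809 - -18731\right) - -110} = \frac{23696}{\left(2809 + 18731\right) + 110} = \frac{23696}{21540 + 110} = \frac{23696}{21650} = 23696 \cdot \frac{1}{21650} = \frac{11848}{10825}$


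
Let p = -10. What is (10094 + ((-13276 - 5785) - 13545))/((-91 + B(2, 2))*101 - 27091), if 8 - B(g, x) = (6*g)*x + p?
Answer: 938/1537 ≈ 0.61028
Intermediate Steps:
B(g, x) = 18 - 6*g*x (B(g, x) = 8 - ((6*g)*x - 10) = 8 - (6*g*x - 10) = 8 - (-10 + 6*g*x) = 8 + (10 - 6*g*x) = 18 - 6*g*x)
(10094 + ((-13276 - 5785) - 13545))/((-91 + B(2, 2))*101 - 27091) = (10094 + ((-13276 - 5785) - 13545))/((-91 + (18 - 6*2*2))*101 - 27091) = (10094 + (-19061 - 13545))/((-91 + (18 - 24))*101 - 27091) = (10094 - 32606)/((-91 - 6)*101 - 27091) = -22512/(-97*101 - 27091) = -22512/(-9797 - 27091) = -22512/(-36888) = -22512*(-1/36888) = 938/1537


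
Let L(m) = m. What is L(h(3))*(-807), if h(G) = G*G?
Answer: -7263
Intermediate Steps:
h(G) = G²
L(h(3))*(-807) = 3²*(-807) = 9*(-807) = -7263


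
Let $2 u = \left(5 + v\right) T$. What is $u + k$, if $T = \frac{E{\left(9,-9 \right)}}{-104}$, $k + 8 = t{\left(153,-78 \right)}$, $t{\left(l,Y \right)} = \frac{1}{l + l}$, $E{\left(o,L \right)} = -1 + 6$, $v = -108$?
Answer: $- \frac{175693}{31824} \approx -5.5208$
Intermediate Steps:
$E{\left(o,L \right)} = 5$
$t{\left(l,Y \right)} = \frac{1}{2 l}$
$k = - \frac{2447}{306}$ ($k = -8 + \frac{1}{2 \cdot 153} = -8 + \frac{1}{2} \cdot \frac{1}{153} = -8 + \frac{1}{306} = - \frac{2447}{306} \approx -7.9967$)
$T = - \frac{5}{104}$ ($T = \frac{5}{-104} = 5 \left(- \frac{1}{104}\right) = - \frac{5}{104} \approx -0.048077$)
$u = \frac{515}{208}$ ($u = \frac{\left(5 - 108\right) \left(- \frac{5}{104}\right)}{2} = \frac{\left(-103\right) \left(- \frac{5}{104}\right)}{2} = \frac{1}{2} \cdot \frac{515}{104} = \frac{515}{208} \approx 2.476$)
$u + k = \frac{515}{208} - \frac{2447}{306} = - \frac{175693}{31824}$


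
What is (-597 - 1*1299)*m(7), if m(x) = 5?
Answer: -9480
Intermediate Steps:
(-597 - 1*1299)*m(7) = (-597 - 1*1299)*5 = (-597 - 1299)*5 = -1896*5 = -9480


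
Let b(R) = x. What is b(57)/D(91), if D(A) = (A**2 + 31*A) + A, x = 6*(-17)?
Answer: -34/3731 ≈ -0.0091128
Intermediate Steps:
x = -102
D(A) = A**2 + 32*A
b(R) = -102
b(57)/D(91) = -102*1/(91*(32 + 91)) = -102/(91*123) = -102/11193 = -102*1/11193 = -34/3731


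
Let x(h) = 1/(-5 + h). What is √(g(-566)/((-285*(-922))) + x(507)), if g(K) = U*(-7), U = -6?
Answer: √1040092622810/21985090 ≈ 0.046388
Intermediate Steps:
g(K) = 42 (g(K) = -6*(-7) = 42)
√(g(-566)/((-285*(-922))) + x(507)) = √(42/((-285*(-922))) + 1/(-5 + 507)) = √(42/262770 + 1/502) = √(42*(1/262770) + 1/502) = √(7/43795 + 1/502) = √(47309/21985090) = √1040092622810/21985090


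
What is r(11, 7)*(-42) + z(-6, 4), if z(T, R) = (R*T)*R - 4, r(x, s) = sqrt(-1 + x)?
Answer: -100 - 42*sqrt(10) ≈ -232.82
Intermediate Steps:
z(T, R) = -4 + T*R**2 (z(T, R) = T*R**2 - 4 = -4 + T*R**2)
r(11, 7)*(-42) + z(-6, 4) = sqrt(-1 + 11)*(-42) + (-4 - 6*4**2) = sqrt(10)*(-42) + (-4 - 6*16) = -42*sqrt(10) + (-4 - 96) = -42*sqrt(10) - 100 = -100 - 42*sqrt(10)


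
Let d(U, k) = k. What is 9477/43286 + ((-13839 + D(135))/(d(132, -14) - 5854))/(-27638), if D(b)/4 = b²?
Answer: 256589054569/1170019021704 ≈ 0.21930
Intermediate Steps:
D(b) = 4*b²
9477/43286 + ((-13839 + D(135))/(d(132, -14) - 5854))/(-27638) = 9477/43286 + ((-13839 + 4*135²)/(-14 - 5854))/(-27638) = 9477*(1/43286) + ((-13839 + 4*18225)/(-5868))*(-1/27638) = 9477/43286 + ((-13839 + 72900)*(-1/5868))*(-1/27638) = 9477/43286 + (59061*(-1/5868))*(-1/27638) = 9477/43286 - 19687/1956*(-1/27638) = 9477/43286 + 19687/54059928 = 256589054569/1170019021704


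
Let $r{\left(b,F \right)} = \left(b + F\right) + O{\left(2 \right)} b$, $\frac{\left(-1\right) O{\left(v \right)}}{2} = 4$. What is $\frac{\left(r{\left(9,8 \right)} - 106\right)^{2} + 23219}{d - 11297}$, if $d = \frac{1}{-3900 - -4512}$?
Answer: $- \frac{30073680}{6913763} \approx -4.3498$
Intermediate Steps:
$O{\left(v \right)} = -8$ ($O{\left(v \right)} = \left(-2\right) 4 = -8$)
$d = \frac{1}{612}$ ($d = \frac{1}{-3900 + 4512} = \frac{1}{612} \approx 0.001634$)
$r{\left(b,F \right)} = F - 7 b$ ($r{\left(b,F \right)} = \left(b + F\right) - 8 b = \left(F + b\right) - 8 b = F - 7 b$)
$\frac{\left(r{\left(9,8 \right)} - 106\right)^{2} + 23219}{d - 11297} = \frac{\left(\left(8 - 63\right) - 106\right)^{2} + 23219}{\frac{1}{612} - 11297} = \frac{\left(\left(8 - 63\right) - 106\right)^{2} + 23219}{- \frac{6913763}{612}} = \left(\left(-55 - 106\right)^{2} + 23219\right) \left(- \frac{612}{6913763}\right) = \left(\left(-161\right)^{2} + 23219\right) \left(- \frac{612}{6913763}\right) = \left(25921 + 23219\right) \left(- \frac{612}{6913763}\right) = 49140 \left(- \frac{612}{6913763}\right) = - \frac{30073680}{6913763}$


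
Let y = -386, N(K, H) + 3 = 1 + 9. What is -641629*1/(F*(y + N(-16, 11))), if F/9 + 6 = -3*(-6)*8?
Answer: 641629/470718 ≈ 1.3631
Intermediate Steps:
N(K, H) = 7 (N(K, H) = -3 + (1 + 9) = -3 + 10 = 7)
F = 1242 (F = -54 + 9*(-3*(-6)*8) = -54 + 9*(18*8) = -54 + 9*144 = -54 + 1296 = 1242)
-641629*1/(F*(y + N(-16, 11))) = -641629*1/(1242*(-386 + 7)) = -641629/(1242*(-379)) = -641629/(-470718) = -641629*(-1/470718) = 641629/470718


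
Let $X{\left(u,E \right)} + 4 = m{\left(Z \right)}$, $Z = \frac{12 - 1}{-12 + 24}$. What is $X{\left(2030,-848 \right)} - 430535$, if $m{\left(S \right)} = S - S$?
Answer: $-430539$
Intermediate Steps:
$Z = \frac{11}{12} \approx 0.91667$
$m{\left(S \right)} = 0$
$X{\left(u,E \right)} = -4$ ($X{\left(u,E \right)} = -4 + 0 = -4$)
$X{\left(2030,-848 \right)} - 430535 = -4 - 430535 = -430539$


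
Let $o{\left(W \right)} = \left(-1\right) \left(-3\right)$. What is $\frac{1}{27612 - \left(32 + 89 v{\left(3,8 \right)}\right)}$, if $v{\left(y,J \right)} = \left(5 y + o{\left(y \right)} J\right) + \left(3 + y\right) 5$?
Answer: $\frac{1}{21439} \approx 4.6644 \cdot 10^{-5}$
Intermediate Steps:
$o{\left(W \right)} = 3$
$v{\left(y,J \right)} = 15 + 3 J + 10 y$ ($v{\left(y,J \right)} = \left(5 y + 3 J\right) + \left(3 + y\right) 5 = \left(3 J + 5 y\right) + \left(15 + 5 y\right) = 15 + 3 J + 10 y$)
$\frac{1}{27612 - \left(32 + 89 v{\left(3,8 \right)}\right)} = \frac{1}{27612 - \left(32 + 89 \left(15 + 3 \cdot 8 + 10 \cdot 3\right)\right)} = \frac{1}{27612 - \left(32 + 89 \left(15 + 24 + 30\right)\right)} = \frac{1}{27612 - 6173} = \frac{1}{21439}$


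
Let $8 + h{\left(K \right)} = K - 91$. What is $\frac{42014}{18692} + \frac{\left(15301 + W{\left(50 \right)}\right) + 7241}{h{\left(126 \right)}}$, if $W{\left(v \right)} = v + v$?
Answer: $\frac{212179321}{252342} \approx 840.84$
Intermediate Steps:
$W{\left(v \right)} = 2 v$
$h{\left(K \right)} = -99 + K$ ($h{\left(K \right)} = -8 + \left(K - 91\right) = -8 + \left(-91 + K\right) = -99 + K$)
$\frac{42014}{18692} + \frac{\left(15301 + W{\left(50 \right)}\right) + 7241}{h{\left(126 \right)}} = \frac{42014}{18692} + \frac{\left(15301 + 2 \cdot 50\right) + 7241}{-99 + 126} = 42014 \cdot \frac{1}{18692} + \frac{\left(15301 + 100\right) + 7241}{27} = \frac{21007}{9346} + \left(15401 + 7241\right) \frac{1}{27} = \frac{21007}{9346} + 22642 \cdot \frac{1}{27} = \frac{21007}{9346} + \frac{22642}{27} = \frac{212179321}{252342}$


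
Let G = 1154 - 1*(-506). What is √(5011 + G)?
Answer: √6671 ≈ 81.676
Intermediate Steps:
G = 1660 (G = 1154 + 506 = 1660)
√(5011 + G) = √(5011 + 1660) = √6671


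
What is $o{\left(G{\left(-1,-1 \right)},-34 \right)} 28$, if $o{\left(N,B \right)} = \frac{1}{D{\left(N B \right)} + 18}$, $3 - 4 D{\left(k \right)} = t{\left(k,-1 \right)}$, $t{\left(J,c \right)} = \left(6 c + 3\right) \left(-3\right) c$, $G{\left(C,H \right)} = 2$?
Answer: $\frac{4}{3} \approx 1.3333$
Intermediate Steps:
$t{\left(J,c \right)} = c \left(-9 - 18 c\right)$ ($t{\left(J,c \right)} = \left(3 + 6 c\right) \left(-3\right) c = \left(-9 - 18 c\right) c = c \left(-9 - 18 c\right)$)
$D{\left(k \right)} = 3$ ($D{\left(k \right)} = \frac{3}{4} - \frac{\left(-9\right) \left(-1\right) \left(1 + 2 \left(-1\right)\right)}{4} = \frac{3}{4} - \frac{\left(-9\right) \left(-1\right) \left(1 - 2\right)}{4} = \frac{3}{4} - \frac{\left(-9\right) \left(-1\right) \left(-1\right)}{4} = \frac{3}{4} - - \frac{9}{4} = \frac{3}{4} + \frac{9}{4} = 3$)
$o{\left(N,B \right)} = \frac{1}{21}$ ($o{\left(N,B \right)} = \frac{1}{3 + 18} = \frac{1}{21}$)
$o{\left(G{\left(-1,-1 \right)},-34 \right)} 28 = \frac{1}{21} \cdot 28 = \frac{4}{3}$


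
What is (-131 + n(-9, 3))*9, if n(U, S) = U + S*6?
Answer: -1098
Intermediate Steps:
n(U, S) = U + 6*S
(-131 + n(-9, 3))*9 = (-131 + (-9 + 6*3))*9 = (-131 + (-9 + 18))*9 = (-131 + 9)*9 = -122*9 = -1098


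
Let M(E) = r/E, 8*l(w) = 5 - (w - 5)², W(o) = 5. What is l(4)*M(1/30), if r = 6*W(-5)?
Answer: 450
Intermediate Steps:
l(w) = 5/8 - (-5 + w)²/8 (l(w) = (5 - (w - 5)²)/8 = (5 - (-5 + w)²)/8 = 5/8 - (-5 + w)²/8)
r = 30 (r = 6*5 = 30)
M(E) = 30/E
l(4)*M(1/30) = (5/8 - (-5 + 4)²/8)*(30/(1/30)) = (5/8 - ⅛*(-1)²)*(30/(1/30)) = (5/8 - ⅛*1)*(30*30) = (5/8 - ⅛)*900 = (½)*900 = 450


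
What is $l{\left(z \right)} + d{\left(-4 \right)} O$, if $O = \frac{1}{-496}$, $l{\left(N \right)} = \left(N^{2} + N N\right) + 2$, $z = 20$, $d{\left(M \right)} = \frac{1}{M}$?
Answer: $\frac{1591169}{1984} \approx 802.0$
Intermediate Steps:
$l{\left(N \right)} = 2 + 2 N^{2}$ ($l{\left(N \right)} = \left(N^{2} + N^{2}\right) + 2 = 2 N^{2} + 2 = 2 + 2 N^{2}$)
$O = - \frac{1}{496} \approx -0.0020161$
$l{\left(z \right)} + d{\left(-4 \right)} O = \left(2 + 2 \cdot 20^{2}\right) + \frac{1}{-4} \left(- \frac{1}{496}\right) = \left(2 + 2 \cdot 400\right) - - \frac{1}{1984} = \left(2 + 800\right) + \frac{1}{1984} = 802 + \frac{1}{1984} = \frac{1591169}{1984}$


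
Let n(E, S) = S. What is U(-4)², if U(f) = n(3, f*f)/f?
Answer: 16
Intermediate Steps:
U(f) = f (U(f) = (f*f)/f = f²/f = f)
U(-4)² = (-4)² = 16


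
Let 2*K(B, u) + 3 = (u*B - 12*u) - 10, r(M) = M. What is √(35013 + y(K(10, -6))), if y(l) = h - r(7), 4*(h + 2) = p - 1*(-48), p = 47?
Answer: √140111/2 ≈ 187.16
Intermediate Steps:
h = 87/4 (h = -2 + (47 - 1*(-48))/4 = -2 + (47 + 48)/4 = -2 + (¼)*95 = -2 + 95/4 = 87/4 ≈ 21.750)
K(B, u) = -13/2 - 6*u + B*u/2 (K(B, u) = -3/2 + ((u*B - 12*u) - 10)/2 = -3/2 + ((B*u - 12*u) - 10)/2 = -3/2 + ((-12*u + B*u) - 10)/2 = -3/2 + (-10 - 12*u + B*u)/2 = -3/2 + (-5 - 6*u + B*u/2) = -13/2 - 6*u + B*u/2)
y(l) = 59/4 (y(l) = 87/4 - 1*7 = 87/4 - 7 = 59/4)
√(35013 + y(K(10, -6))) = √(35013 + 59/4) = √(140111/4) = √140111/2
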